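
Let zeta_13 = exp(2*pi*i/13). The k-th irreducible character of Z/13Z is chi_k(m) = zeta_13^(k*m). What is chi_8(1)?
chi_8(1) = zeta_13^8 = exp(-10*I*pi/13)

Working: chi_8(1) = zeta_13^(8*1) = zeta_13^8. Since zeta_13^13 = 1, this equals zeta_13^8 = exp(2*pi*i*8/13) = exp(-10*I*pi/13).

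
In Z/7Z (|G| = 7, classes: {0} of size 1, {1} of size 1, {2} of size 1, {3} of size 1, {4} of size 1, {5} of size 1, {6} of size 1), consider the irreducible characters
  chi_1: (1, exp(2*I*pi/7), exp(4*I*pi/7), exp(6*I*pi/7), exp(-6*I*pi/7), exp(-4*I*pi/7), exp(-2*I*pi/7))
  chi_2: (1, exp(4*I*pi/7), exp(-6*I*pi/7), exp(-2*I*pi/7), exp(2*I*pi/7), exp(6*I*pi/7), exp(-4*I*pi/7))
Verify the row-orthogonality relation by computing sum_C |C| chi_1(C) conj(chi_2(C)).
Sum = 0; so <chi_1, chi_2> = 0 (distinct irreducibles are orthogonal).

Derivation: Compute term by term over conjugacy classes (|C| * chi_1(C) * conj(chi_2(C))):
  1*(1)*conj(1) + 1*(exp(2*I*pi/7))*conj(exp(4*I*pi/7)) + 1*(exp(4*I*pi/7))*conj(exp(-6*I*pi/7)) + 1*(exp(6*I*pi/7))*conj(exp(-2*I*pi/7)) + 1*(exp(-6*I*pi/7))*conj(exp(2*I*pi/7)) + 1*(exp(-4*I*pi/7))*conj(exp(6*I*pi/7)) + 1*(exp(-2*I*pi/7))*conj(exp(-4*I*pi/7))
  = (1) + (exp(-2*I*pi/7)) + (exp(-4*I*pi/7)) + (exp(-6*I*pi/7)) + (exp(6*I*pi/7)) + (exp(4*I*pi/7)) + (exp(2*I*pi/7))
  = 0.
(Exp terms are combined using exp(i*s)*conj(exp(i*t)) = exp(i*(s-t)), and sums of them are collapsed using the identity that for every m > 1 the m distinct m-th roots of unity sum to 0, e.g. 1 + exp(2*I*pi/3) + exp(-2*I*pi/3) = 0.)
Dividing by |G| = 7 gives 0/7 = 0, matching the row-orthogonality relation <chi_1, chi_2> = [chi_1 = chi_2].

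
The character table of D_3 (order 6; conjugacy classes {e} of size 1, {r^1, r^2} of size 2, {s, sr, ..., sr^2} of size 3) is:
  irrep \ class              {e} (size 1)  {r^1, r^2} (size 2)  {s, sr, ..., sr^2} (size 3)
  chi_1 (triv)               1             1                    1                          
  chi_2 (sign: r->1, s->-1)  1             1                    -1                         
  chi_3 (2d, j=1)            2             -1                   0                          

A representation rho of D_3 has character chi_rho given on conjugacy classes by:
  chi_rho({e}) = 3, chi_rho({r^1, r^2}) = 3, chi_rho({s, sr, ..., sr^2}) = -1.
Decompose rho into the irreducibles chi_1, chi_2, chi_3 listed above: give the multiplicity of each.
Multiplicities: chi_1: 1, chi_2: 2, chi_3: 0.

Derivation: Use <chi_rho, chi> = (1/|G|) sum_C |C| * chi_rho(C) * conj(chi(C)) with |G| = 6 for each irreducible chi in the table:
  <chi_rho, chi_1> = (1/6)[1*(3)*conj(1) + 2*(3)*conj(1) + 3*(-1)*conj(1)]
      = (1/6)[(3) + (6) + (-3)] = 6/6 = 1
  <chi_rho, chi_2> = (1/6)[1*(3)*conj(1) + 2*(3)*conj(1) + 3*(-1)*conj(-1)]
      = (1/6)[(3) + (6) + (3)] = 12/6 = 2
  <chi_rho, chi_3> = (1/6)[1*(3)*conj(2) + 2*(3)*conj(-1) + 3*(-1)*conj(0)]
      = (1/6)[(6) + (-6) + (0)] = 0/6 = 0
Dimension check: dim(rho) = sum (mult * dim) = 1*1 + 2*1 + 0*2 = 3 = chi_rho(e) = 3.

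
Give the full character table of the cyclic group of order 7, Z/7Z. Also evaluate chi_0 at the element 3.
Character table of Z/7Z (irreps indexed chi_0,...,chi_6 with chi_k(m) = zeta_7^(k*m), zeta_7 = exp(2*pi*i/7)):
  irrep \ class  {0} (size 1)  {1} (size 1)    {2} (size 1)    {3} (size 1)    {4} (size 1)    {5} (size 1)    {6} (size 1)  
  chi_0          1             1               1               1               1               1               1             
  chi_1          1             exp(2*I*pi/7)   exp(4*I*pi/7)   exp(6*I*pi/7)   exp(-6*I*pi/7)  exp(-4*I*pi/7)  exp(-2*I*pi/7)
  chi_2          1             exp(4*I*pi/7)   exp(-6*I*pi/7)  exp(-2*I*pi/7)  exp(2*I*pi/7)   exp(6*I*pi/7)   exp(-4*I*pi/7)
  chi_3          1             exp(6*I*pi/7)   exp(-2*I*pi/7)  exp(4*I*pi/7)   exp(-4*I*pi/7)  exp(2*I*pi/7)   exp(-6*I*pi/7)
  chi_4          1             exp(-6*I*pi/7)  exp(2*I*pi/7)   exp(-4*I*pi/7)  exp(4*I*pi/7)   exp(-2*I*pi/7)  exp(6*I*pi/7) 
  chi_5          1             exp(-4*I*pi/7)  exp(6*I*pi/7)   exp(2*I*pi/7)   exp(-2*I*pi/7)  exp(-6*I*pi/7)  exp(4*I*pi/7) 
  chi_6          1             exp(-2*I*pi/7)  exp(-4*I*pi/7)  exp(-6*I*pi/7)  exp(6*I*pi/7)   exp(4*I*pi/7)   exp(2*I*pi/7) 

Spot check: chi_0(3) = zeta_7^(0*3) = zeta_7^0 = 1.

Proof sketch: Z/7Z is abelian, so all 7 irreducible complex representations are 1-dimensional. They are given by chi_k(m) = zeta_7^(k*m) for k = 0,...,6. Row orthogonality: sum_m chi_k(m) conj(chi_l(m)) = 7 * [k = l].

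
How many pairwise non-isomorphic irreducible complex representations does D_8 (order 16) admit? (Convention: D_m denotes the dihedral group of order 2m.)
7

The number of irreducible complex representations of a finite group equals its number of conjugacy classes. D_8 has 7 conjugacy classes (n/2 + 3 for n even), so D_8 (order 16) has exactly 7 irreducible complex representations.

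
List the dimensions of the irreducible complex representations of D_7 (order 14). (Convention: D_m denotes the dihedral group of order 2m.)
Dimensions: 1, 1, 2, 2, 2

Solution. There are 5 irreducibles (= number of conjugacy classes). Their dimensions d_i satisfy sum d_i^2 = |G| = 14: 1 + 1 + 4 + 4 + 4 = 14.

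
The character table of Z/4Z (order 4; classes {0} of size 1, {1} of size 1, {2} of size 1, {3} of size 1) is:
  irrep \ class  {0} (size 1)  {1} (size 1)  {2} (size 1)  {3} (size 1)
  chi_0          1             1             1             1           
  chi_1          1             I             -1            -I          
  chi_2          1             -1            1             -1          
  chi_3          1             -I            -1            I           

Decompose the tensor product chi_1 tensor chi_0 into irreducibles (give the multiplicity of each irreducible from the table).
chi_1 tensor chi_0 = chi_1 (all other irreducibles have multiplicity 0).

Proof sketch: The character of a tensor product is the pointwise product (chi_1 * chi_0)(C) = chi_1(C) * chi_0(C):
  {0}: (1)*(1), {1}: (I)*(1), {2}: (-1)*(1), {3}: (-I)*(1)
so (chi_1 * chi_0) takes values
  {0} -> 1, {1} -> I, {2} -> -1, {3} -> -I.
Now take the inner product of this character with each irreducible chi from the table, <chi_1*chi_0, chi> = (1/4) sum_C |C| (chi_1*chi_0)(C) conj(chi(C)):
  <chi_1*chi_0, chi_0> = (1/4)[1*(1)*conj(1) + 1*(I)*conj(1) + 1*(-1)*conj(1) + 1*(-I)*conj(1)]
      = (1/4)[(1) + (I) + (-1) + (-I)] = 0/4 = 0
  <chi_1*chi_0, chi_1> = (1/4)[1*(1)*conj(1) + 1*(I)*conj(I) + 1*(-1)*conj(-1) + 1*(-I)*conj(-I)]
      = (1/4)[(1) + (1) + (1) + (1)] = 4/4 = 1
  <chi_1*chi_0, chi_2> = (1/4)[1*(1)*conj(1) + 1*(I)*conj(-1) + 1*(-1)*conj(1) + 1*(-I)*conj(-1)]
      = (1/4)[(1) + (-I) + (-1) + (I)] = 0/4 = 0
  <chi_1*chi_0, chi_3> = (1/4)[1*(1)*conj(1) + 1*(I)*conj(-I) + 1*(-1)*conj(-1) + 1*(-I)*conj(I)]
      = (1/4)[(1) + (-1) + (1) + (-1)] = 0/4 = 0
(Exp terms are combined using exp(i*s)*conj(exp(i*t)) = exp(i*(s-t)), and sums of them are collapsed using the identity that for every m > 1 the m distinct m-th roots of unity sum to 0, e.g. 1 + exp(2*I*pi/3) + exp(-2*I*pi/3) = 0.)
Hence the multiplicities are chi_1: 1. Dimension check: dim(chi_1)*dim(chi_0) = 1*1 = 1 and sum (mult * dim) = 1*1 = 1.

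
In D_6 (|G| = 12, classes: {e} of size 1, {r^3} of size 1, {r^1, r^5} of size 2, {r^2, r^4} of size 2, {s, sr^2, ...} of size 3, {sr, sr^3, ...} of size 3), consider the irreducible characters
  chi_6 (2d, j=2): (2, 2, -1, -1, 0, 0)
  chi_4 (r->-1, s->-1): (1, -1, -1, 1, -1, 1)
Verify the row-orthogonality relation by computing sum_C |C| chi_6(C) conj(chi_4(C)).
Sum = 0; so <chi_6, chi_4> = 0 (distinct irreducibles are orthogonal).

Justification: Compute term by term over conjugacy classes (|C| * chi_6(C) * conj(chi_4(C))):
  1*(2)*conj(1) + 1*(2)*conj(-1) + 2*(-1)*conj(-1) + 2*(-1)*conj(1) + 3*(0)*conj(-1) + 3*(0)*conj(1)
  = (2) + (-2) + (2) + (-2) + (0) + (0)
  = 0.
Dividing by |G| = 12 gives 0/12 = 0, matching the row-orthogonality relation <chi_6, chi_4> = [chi_6 = chi_4].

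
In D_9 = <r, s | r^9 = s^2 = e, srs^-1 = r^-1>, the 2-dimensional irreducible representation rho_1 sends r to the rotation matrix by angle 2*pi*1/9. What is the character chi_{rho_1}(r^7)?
chi_{rho_1}(r^7) = 2*cos(2*pi*1*7/9) = 2*cos(4*pi/9)

Solution. rho_1(r^7) is rotation by angle 2*pi*1*7/9, whose trace is 2*cos(2*pi*1*7/9) = 2*cos(4*pi/9).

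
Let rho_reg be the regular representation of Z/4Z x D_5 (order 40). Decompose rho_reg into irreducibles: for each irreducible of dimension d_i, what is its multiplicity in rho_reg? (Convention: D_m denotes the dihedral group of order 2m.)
Each irreducible V_i of dimension d_i appears with multiplicity d_i, i.e. rho_reg = (direct sum over all irreducibles V_i) d_i V_i. The irreducible dimensions for Z/4Z x D_5 are 1, 1, 1, 1, 1, 1, 1, 1, 2, 2, 2, 2, 2, 2, 2, 2: 8 irreducibles of dimension 1, each with multiplicity 1; 8 irreducibles of dimension 2, each with multiplicity 2. Total dimension 8*1*1 + 8*2*2 = 40 = |G|.

Derivation: General theorem: in the regular representation of a finite group G, each irreducible appears with multiplicity equal to its dimension. Check: dim(rho_reg) = sum d_i^2 = 1 + 1 + 1 + 1 + 1 + 1 + 1 + 1 + 4 + 4 + 4 + 4 + 4 + 4 + 4 + 4 = 40 = |G|.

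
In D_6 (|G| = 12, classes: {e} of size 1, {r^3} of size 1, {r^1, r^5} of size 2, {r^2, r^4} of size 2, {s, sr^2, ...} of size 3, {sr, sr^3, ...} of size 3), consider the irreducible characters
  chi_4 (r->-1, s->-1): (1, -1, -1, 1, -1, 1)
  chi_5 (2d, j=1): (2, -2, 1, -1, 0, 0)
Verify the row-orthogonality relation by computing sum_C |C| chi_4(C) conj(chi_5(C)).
Sum = 0; so <chi_4, chi_5> = 0 (distinct irreducibles are orthogonal).

Justification: Compute term by term over conjugacy classes (|C| * chi_4(C) * conj(chi_5(C))):
  1*(1)*conj(2) + 1*(-1)*conj(-2) + 2*(-1)*conj(1) + 2*(1)*conj(-1) + 3*(-1)*conj(0) + 3*(1)*conj(0)
  = (2) + (2) + (-2) + (-2) + (0) + (0)
  = 0.
Dividing by |G| = 12 gives 0/12 = 0, matching the row-orthogonality relation <chi_4, chi_5> = [chi_4 = chi_5].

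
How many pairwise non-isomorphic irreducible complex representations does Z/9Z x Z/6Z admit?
54

Argument: The number of irreducible complex representations of a finite group equals its number of conjugacy classes. Z/9Z x Z/6Z is abelian of order 54, so every element is its own conjugacy class: 54 classes, so Z/9Z x Z/6Z (order 54) has exactly 54 irreducible complex representations.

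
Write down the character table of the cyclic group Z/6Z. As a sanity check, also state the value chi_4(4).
Character table of Z/6Z (irreps indexed chi_0,...,chi_5 with chi_k(m) = zeta_6^(k*m), zeta_6 = exp(2*pi*i/6)):
  irrep \ class  {0} (size 1)  {1} (size 1)    {2} (size 1)    {3} (size 1)  {4} (size 1)    {5} (size 1)  
  chi_0          1             1               1               1             1               1             
  chi_1          1             exp(I*pi/3)     exp(2*I*pi/3)   -1            exp(-2*I*pi/3)  exp(-I*pi/3)  
  chi_2          1             exp(2*I*pi/3)   exp(-2*I*pi/3)  1             exp(2*I*pi/3)   exp(-2*I*pi/3)
  chi_3          1             -1              1               -1            1               -1            
  chi_4          1             exp(-2*I*pi/3)  exp(2*I*pi/3)   1             exp(-2*I*pi/3)  exp(2*I*pi/3) 
  chi_5          1             exp(-I*pi/3)    exp(-2*I*pi/3)  -1            exp(2*I*pi/3)   exp(I*pi/3)   

Spot check: chi_4(4) = zeta_6^(4*4) = zeta_6^16 = exp(-2*I*pi/3).

Details: Z/6Z is abelian, so all 6 irreducible complex representations are 1-dimensional. They are given by chi_k(m) = zeta_6^(k*m) for k = 0,...,5. Row orthogonality: sum_m chi_k(m) conj(chi_l(m)) = 6 * [k = l].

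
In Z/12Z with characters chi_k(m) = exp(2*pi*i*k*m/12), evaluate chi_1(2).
chi_1(2) = zeta_12^2 = exp(I*pi/3)

Reasoning: chi_1(2) = zeta_12^(1*2) = zeta_12^2. Since zeta_12^12 = 1, this equals zeta_12^2 = exp(2*pi*i*2/12) = exp(I*pi/3).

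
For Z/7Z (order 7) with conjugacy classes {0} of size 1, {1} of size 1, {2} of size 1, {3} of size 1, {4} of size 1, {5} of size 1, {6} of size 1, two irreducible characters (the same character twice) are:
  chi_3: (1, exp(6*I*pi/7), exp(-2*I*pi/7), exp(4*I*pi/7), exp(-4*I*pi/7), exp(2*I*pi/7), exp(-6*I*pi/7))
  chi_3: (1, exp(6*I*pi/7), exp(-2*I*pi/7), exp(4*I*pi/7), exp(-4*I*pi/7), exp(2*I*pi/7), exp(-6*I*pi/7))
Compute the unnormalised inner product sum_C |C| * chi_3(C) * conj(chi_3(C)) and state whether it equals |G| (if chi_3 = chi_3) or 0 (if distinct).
Sum = 7 = |G| = 7; so <chi_3, chi_3> = 1 (norm-1 confirms irreducibility).

Reasoning: Compute term by term over conjugacy classes (|C| * chi_3(C) * conj(chi_3(C))):
  1*(1)*conj(1) + 1*(exp(6*I*pi/7))*conj(exp(6*I*pi/7)) + 1*(exp(-2*I*pi/7))*conj(exp(-2*I*pi/7)) + 1*(exp(4*I*pi/7))*conj(exp(4*I*pi/7)) + 1*(exp(-4*I*pi/7))*conj(exp(-4*I*pi/7)) + 1*(exp(2*I*pi/7))*conj(exp(2*I*pi/7)) + 1*(exp(-6*I*pi/7))*conj(exp(-6*I*pi/7))
  = (1) + (1) + (1) + (1) + (1) + (1) + (1)
  = 7.
(Exp terms are combined using exp(i*s)*conj(exp(i*t)) = exp(i*(s-t)), and sums of them are collapsed using the identity that for every m > 1 the m distinct m-th roots of unity sum to 0, e.g. 1 + exp(2*I*pi/3) + exp(-2*I*pi/3) = 0.)
Dividing by |G| = 7 gives 7/7 = 1, matching the row-orthogonality relation <chi_3, chi_3> = [chi_3 = chi_3].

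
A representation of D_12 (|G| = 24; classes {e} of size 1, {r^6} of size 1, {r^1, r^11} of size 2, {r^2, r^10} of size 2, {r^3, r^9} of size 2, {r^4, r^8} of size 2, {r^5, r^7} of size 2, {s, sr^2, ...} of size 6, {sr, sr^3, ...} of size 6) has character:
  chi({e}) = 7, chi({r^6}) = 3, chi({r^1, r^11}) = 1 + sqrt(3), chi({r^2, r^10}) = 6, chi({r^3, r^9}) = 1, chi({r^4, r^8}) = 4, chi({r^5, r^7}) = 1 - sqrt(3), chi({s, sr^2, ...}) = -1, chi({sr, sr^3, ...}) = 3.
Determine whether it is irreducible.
Not irreducible (reducible): <chi, chi> = 10 > 1.

Working: <chi, chi> = (1/|G|) sum_C |C| * |chi(C)|^2 = (1/24)[1*|7|^2 + 1*|3|^2 + 2*|1 + sqrt(3)|^2 + 2*|6|^2 + 2*|1|^2 + 2*|4|^2 + 2*|1 - sqrt(3)|^2 + 6*|-1|^2 + 6*|3|^2]
  = (1/24)[(49) + (9) + (4*sqrt(3) + 8) + (72) + (2) + (32) + (8 - 4*sqrt(3)) + (6) + (54)] = 240/24 = 10.
A character is irreducible iff <chi, chi> = 1, so this representation is reducible.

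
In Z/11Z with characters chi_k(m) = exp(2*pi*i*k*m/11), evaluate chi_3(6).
chi_3(6) = zeta_11^18 = exp(-8*I*pi/11)

Argument: chi_3(6) = zeta_11^(3*6) = zeta_11^18. Since zeta_11^11 = 1, this equals zeta_11^7 = exp(2*pi*i*7/11) = exp(-8*I*pi/11).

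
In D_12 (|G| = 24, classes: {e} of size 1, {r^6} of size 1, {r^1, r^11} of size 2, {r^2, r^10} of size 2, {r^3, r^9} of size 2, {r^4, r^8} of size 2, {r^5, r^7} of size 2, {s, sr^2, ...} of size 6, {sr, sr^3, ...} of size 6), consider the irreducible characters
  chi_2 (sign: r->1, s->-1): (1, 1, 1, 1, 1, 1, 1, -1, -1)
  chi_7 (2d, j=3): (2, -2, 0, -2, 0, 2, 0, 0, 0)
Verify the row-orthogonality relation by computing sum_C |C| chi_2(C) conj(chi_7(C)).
Sum = 0; so <chi_2, chi_7> = 0 (distinct irreducibles are orthogonal).

Reasoning: Compute term by term over conjugacy classes (|C| * chi_2(C) * conj(chi_7(C))):
  1*(1)*conj(2) + 1*(1)*conj(-2) + 2*(1)*conj(0) + 2*(1)*conj(-2) + 2*(1)*conj(0) + 2*(1)*conj(2) + 2*(1)*conj(0) + 6*(-1)*conj(0) + 6*(-1)*conj(0)
  = (2) + (-2) + (0) + (-4) + (0) + (4) + (0) + (0) + (0)
  = 0.
Dividing by |G| = 24 gives 0/24 = 0, matching the row-orthogonality relation <chi_2, chi_7> = [chi_2 = chi_7].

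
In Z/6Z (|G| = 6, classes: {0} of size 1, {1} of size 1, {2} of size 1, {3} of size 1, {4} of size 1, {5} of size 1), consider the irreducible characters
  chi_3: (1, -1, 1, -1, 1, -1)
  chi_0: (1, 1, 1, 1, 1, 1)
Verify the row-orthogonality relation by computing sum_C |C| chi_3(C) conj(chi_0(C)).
Sum = 0; so <chi_3, chi_0> = 0 (distinct irreducibles are orthogonal).

Derivation: Compute term by term over conjugacy classes (|C| * chi_3(C) * conj(chi_0(C))):
  1*(1)*conj(1) + 1*(-1)*conj(1) + 1*(1)*conj(1) + 1*(-1)*conj(1) + 1*(1)*conj(1) + 1*(-1)*conj(1)
  = (1) + (-1) + (1) + (-1) + (1) + (-1)
  = 0.
(Exp terms are combined using exp(i*s)*conj(exp(i*t)) = exp(i*(s-t)), and sums of them are collapsed using the identity that for every m > 1 the m distinct m-th roots of unity sum to 0, e.g. 1 + exp(2*I*pi/3) + exp(-2*I*pi/3) = 0.)
Dividing by |G| = 6 gives 0/6 = 0, matching the row-orthogonality relation <chi_3, chi_0> = [chi_3 = chi_0].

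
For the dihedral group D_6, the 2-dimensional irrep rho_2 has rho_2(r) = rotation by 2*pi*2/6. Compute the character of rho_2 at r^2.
chi_{rho_2}(r^2) = 2*cos(2*pi*2*2/6) = -1

Explanation: rho_2(r^2) is rotation by angle 2*pi*2*2/6, whose trace is 2*cos(2*pi*2*2/6) = -1.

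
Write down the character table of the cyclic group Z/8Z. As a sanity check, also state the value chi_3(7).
Character table of Z/8Z (irreps indexed chi_0,...,chi_7 with chi_k(m) = zeta_8^(k*m), zeta_8 = exp(2*pi*i/8)):
  irrep \ class  {0} (size 1)  {1} (size 1)    {2} (size 1)  {3} (size 1)    {4} (size 1)  {5} (size 1)    {6} (size 1)  {7} (size 1)  
  chi_0          1             1               1             1               1             1               1             1             
  chi_1          1             exp(I*pi/4)     I             exp(3*I*pi/4)   -1            exp(-3*I*pi/4)  -I            exp(-I*pi/4)  
  chi_2          1             I               -1            -I              1             I               -1            -I            
  chi_3          1             exp(3*I*pi/4)   -I            exp(I*pi/4)     -1            exp(-I*pi/4)    I             exp(-3*I*pi/4)
  chi_4          1             -1              1             -1              1             -1              1             -1            
  chi_5          1             exp(-3*I*pi/4)  I             exp(-I*pi/4)    -1            exp(I*pi/4)     -I            exp(3*I*pi/4) 
  chi_6          1             -I              -1            I               1             -I              -1            I             
  chi_7          1             exp(-I*pi/4)    -I            exp(-3*I*pi/4)  -1            exp(3*I*pi/4)   I             exp(I*pi/4)   

Spot check: chi_3(7) = zeta_8^(3*7) = zeta_8^21 = exp(-3*I*pi/4).

Solution. Z/8Z is abelian, so all 8 irreducible complex representations are 1-dimensional. They are given by chi_k(m) = zeta_8^(k*m) for k = 0,...,7. Row orthogonality: sum_m chi_k(m) conj(chi_l(m)) = 8 * [k = l].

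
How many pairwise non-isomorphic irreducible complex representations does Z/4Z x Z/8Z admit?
32

Details: The number of irreducible complex representations of a finite group equals its number of conjugacy classes. Z/4Z x Z/8Z is abelian of order 32, so every element is its own conjugacy class: 32 classes, so Z/4Z x Z/8Z (order 32) has exactly 32 irreducible complex representations.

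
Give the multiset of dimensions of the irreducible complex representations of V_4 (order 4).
Dimensions: 1, 1, 1, 1

Reasoning: There are 4 irreducibles (= number of conjugacy classes). Their dimensions d_i satisfy sum d_i^2 = |G| = 4: 1 + 1 + 1 + 1 = 4.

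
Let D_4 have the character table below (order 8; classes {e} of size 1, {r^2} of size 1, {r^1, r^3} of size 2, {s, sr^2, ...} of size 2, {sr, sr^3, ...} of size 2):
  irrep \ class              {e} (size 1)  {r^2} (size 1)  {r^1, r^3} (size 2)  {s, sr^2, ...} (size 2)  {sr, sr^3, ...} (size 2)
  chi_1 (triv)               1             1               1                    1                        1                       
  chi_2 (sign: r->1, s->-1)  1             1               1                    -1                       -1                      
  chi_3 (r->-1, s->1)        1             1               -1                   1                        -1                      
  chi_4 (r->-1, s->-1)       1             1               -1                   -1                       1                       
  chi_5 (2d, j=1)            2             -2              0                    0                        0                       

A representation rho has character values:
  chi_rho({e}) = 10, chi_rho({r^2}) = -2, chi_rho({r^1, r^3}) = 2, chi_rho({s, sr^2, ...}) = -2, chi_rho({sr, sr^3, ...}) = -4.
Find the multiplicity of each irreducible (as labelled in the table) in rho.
Multiplicities: chi_1: 0, chi_2: 3, chi_3: 1, chi_4: 0, chi_5: 3.

Argument: Use <chi_rho, chi> = (1/|G|) sum_C |C| * chi_rho(C) * conj(chi(C)) with |G| = 8 for each irreducible chi in the table:
  <chi_rho, chi_1> = (1/8)[1*(10)*conj(1) + 1*(-2)*conj(1) + 2*(2)*conj(1) + 2*(-2)*conj(1) + 2*(-4)*conj(1)]
      = (1/8)[(10) + (-2) + (4) + (-4) + (-8)] = 0/8 = 0
  <chi_rho, chi_2> = (1/8)[1*(10)*conj(1) + 1*(-2)*conj(1) + 2*(2)*conj(1) + 2*(-2)*conj(-1) + 2*(-4)*conj(-1)]
      = (1/8)[(10) + (-2) + (4) + (4) + (8)] = 24/8 = 3
  <chi_rho, chi_3> = (1/8)[1*(10)*conj(1) + 1*(-2)*conj(1) + 2*(2)*conj(-1) + 2*(-2)*conj(1) + 2*(-4)*conj(-1)]
      = (1/8)[(10) + (-2) + (-4) + (-4) + (8)] = 8/8 = 1
  <chi_rho, chi_4> = (1/8)[1*(10)*conj(1) + 1*(-2)*conj(1) + 2*(2)*conj(-1) + 2*(-2)*conj(-1) + 2*(-4)*conj(1)]
      = (1/8)[(10) + (-2) + (-4) + (4) + (-8)] = 0/8 = 0
  <chi_rho, chi_5> = (1/8)[1*(10)*conj(2) + 1*(-2)*conj(-2) + 2*(2)*conj(0) + 2*(-2)*conj(0) + 2*(-4)*conj(0)]
      = (1/8)[(20) + (4) + (0) + (0) + (0)] = 24/8 = 3
Dimension check: dim(rho) = sum (mult * dim) = 0*1 + 3*1 + 1*1 + 0*1 + 3*2 = 10 = chi_rho(e) = 10.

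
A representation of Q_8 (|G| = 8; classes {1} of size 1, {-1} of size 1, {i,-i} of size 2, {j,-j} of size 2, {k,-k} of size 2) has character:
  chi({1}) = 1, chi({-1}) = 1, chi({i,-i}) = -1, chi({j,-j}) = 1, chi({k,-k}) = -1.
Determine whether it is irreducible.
Irreducible: <chi, chi> = 1.

Solution. <chi, chi> = (1/|G|) sum_C |C| * |chi(C)|^2 = (1/8)[1*|1|^2 + 1*|1|^2 + 2*|-1|^2 + 2*|1|^2 + 2*|-1|^2]
  = (1/8)[(1) + (1) + (2) + (2) + (2)] = 8/8 = 1.
A character is irreducible iff <chi, chi> = 1, so this representation is irreducible.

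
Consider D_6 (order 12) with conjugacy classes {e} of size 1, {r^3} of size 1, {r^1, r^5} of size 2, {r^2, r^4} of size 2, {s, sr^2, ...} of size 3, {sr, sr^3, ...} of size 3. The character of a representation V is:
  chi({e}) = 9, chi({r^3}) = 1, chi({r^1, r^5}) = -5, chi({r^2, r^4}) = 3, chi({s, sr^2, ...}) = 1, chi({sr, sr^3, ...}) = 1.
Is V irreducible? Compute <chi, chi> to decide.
Not irreducible (reducible): <chi, chi> = 13 > 1.

Argument: <chi, chi> = (1/|G|) sum_C |C| * |chi(C)|^2 = (1/12)[1*|9|^2 + 1*|1|^2 + 2*|-5|^2 + 2*|3|^2 + 3*|1|^2 + 3*|1|^2]
  = (1/12)[(81) + (1) + (50) + (18) + (3) + (3)] = 156/12 = 13.
A character is irreducible iff <chi, chi> = 1, so this representation is reducible.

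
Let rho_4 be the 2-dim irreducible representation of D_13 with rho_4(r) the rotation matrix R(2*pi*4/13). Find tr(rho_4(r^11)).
chi_{rho_4}(r^11) = 2*cos(2*pi*4*11/13) = -2*cos(3*pi/13)

Argument: rho_4(r^11) is rotation by angle 2*pi*4*11/13, whose trace is 2*cos(2*pi*4*11/13) = -2*cos(3*pi/13).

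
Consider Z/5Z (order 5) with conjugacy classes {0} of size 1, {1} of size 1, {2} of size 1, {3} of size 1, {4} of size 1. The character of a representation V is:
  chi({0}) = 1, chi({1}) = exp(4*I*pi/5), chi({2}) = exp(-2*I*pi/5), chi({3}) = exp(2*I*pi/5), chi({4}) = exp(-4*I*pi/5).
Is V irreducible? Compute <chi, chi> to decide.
Irreducible: <chi, chi> = 1.

Proof sketch: <chi, chi> = (1/|G|) sum_C |C| * |chi(C)|^2 = (1/5)[1*|1|^2 + 1*|exp(4*I*pi/5)|^2 + 1*|exp(-2*I*pi/5)|^2 + 1*|exp(2*I*pi/5)|^2 + 1*|exp(-4*I*pi/5)|^2]
  = (1/5)[(1) + (1) + (1) + (1) + (1)] = 5/5 = 1.
(Exp terms are combined using exp(i*s)*conj(exp(i*t)) = exp(i*(s-t)), and sums of them are collapsed using the identity that for every m > 1 the m distinct m-th roots of unity sum to 0, e.g. 1 + exp(2*I*pi/3) + exp(-2*I*pi/3) = 0.)
A character is irreducible iff <chi, chi> = 1, so this representation is irreducible.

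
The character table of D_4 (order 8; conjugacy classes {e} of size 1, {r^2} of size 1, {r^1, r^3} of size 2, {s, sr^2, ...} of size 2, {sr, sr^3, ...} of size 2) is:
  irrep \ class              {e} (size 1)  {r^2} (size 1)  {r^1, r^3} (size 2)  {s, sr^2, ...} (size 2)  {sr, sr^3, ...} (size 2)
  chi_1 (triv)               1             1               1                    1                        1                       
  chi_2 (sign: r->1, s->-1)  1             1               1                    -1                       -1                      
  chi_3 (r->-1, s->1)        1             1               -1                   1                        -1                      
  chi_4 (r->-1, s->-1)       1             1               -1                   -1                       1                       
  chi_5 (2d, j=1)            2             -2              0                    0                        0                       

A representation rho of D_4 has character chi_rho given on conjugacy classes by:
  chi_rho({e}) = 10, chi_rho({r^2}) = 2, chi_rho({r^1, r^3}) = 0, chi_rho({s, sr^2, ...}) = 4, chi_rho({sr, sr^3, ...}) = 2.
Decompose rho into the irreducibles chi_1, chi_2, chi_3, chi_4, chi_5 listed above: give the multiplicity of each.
Multiplicities: chi_1: 3, chi_2: 0, chi_3: 2, chi_4: 1, chi_5: 2.

Justification: Use <chi_rho, chi> = (1/|G|) sum_C |C| * chi_rho(C) * conj(chi(C)) with |G| = 8 for each irreducible chi in the table:
  <chi_rho, chi_1> = (1/8)[1*(10)*conj(1) + 1*(2)*conj(1) + 2*(0)*conj(1) + 2*(4)*conj(1) + 2*(2)*conj(1)]
      = (1/8)[(10) + (2) + (0) + (8) + (4)] = 24/8 = 3
  <chi_rho, chi_2> = (1/8)[1*(10)*conj(1) + 1*(2)*conj(1) + 2*(0)*conj(1) + 2*(4)*conj(-1) + 2*(2)*conj(-1)]
      = (1/8)[(10) + (2) + (0) + (-8) + (-4)] = 0/8 = 0
  <chi_rho, chi_3> = (1/8)[1*(10)*conj(1) + 1*(2)*conj(1) + 2*(0)*conj(-1) + 2*(4)*conj(1) + 2*(2)*conj(-1)]
      = (1/8)[(10) + (2) + (0) + (8) + (-4)] = 16/8 = 2
  <chi_rho, chi_4> = (1/8)[1*(10)*conj(1) + 1*(2)*conj(1) + 2*(0)*conj(-1) + 2*(4)*conj(-1) + 2*(2)*conj(1)]
      = (1/8)[(10) + (2) + (0) + (-8) + (4)] = 8/8 = 1
  <chi_rho, chi_5> = (1/8)[1*(10)*conj(2) + 1*(2)*conj(-2) + 2*(0)*conj(0) + 2*(4)*conj(0) + 2*(2)*conj(0)]
      = (1/8)[(20) + (-4) + (0) + (0) + (0)] = 16/8 = 2
Dimension check: dim(rho) = sum (mult * dim) = 3*1 + 0*1 + 2*1 + 1*1 + 2*2 = 10 = chi_rho(e) = 10.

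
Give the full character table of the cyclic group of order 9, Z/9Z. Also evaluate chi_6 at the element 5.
Character table of Z/9Z (irreps indexed chi_0,...,chi_8 with chi_k(m) = zeta_9^(k*m), zeta_9 = exp(2*pi*i/9)):
  irrep \ class  {0} (size 1)  {1} (size 1)    {2} (size 1)    {3} (size 1)    {4} (size 1)    {5} (size 1)    {6} (size 1)    {7} (size 1)    {8} (size 1)  
  chi_0          1             1               1               1               1               1               1               1               1             
  chi_1          1             exp(2*I*pi/9)   exp(4*I*pi/9)   exp(2*I*pi/3)   exp(8*I*pi/9)   exp(-8*I*pi/9)  exp(-2*I*pi/3)  exp(-4*I*pi/9)  exp(-2*I*pi/9)
  chi_2          1             exp(4*I*pi/9)   exp(8*I*pi/9)   exp(-2*I*pi/3)  exp(-2*I*pi/9)  exp(2*I*pi/9)   exp(2*I*pi/3)   exp(-8*I*pi/9)  exp(-4*I*pi/9)
  chi_3          1             exp(2*I*pi/3)   exp(-2*I*pi/3)  1               exp(2*I*pi/3)   exp(-2*I*pi/3)  1               exp(2*I*pi/3)   exp(-2*I*pi/3)
  chi_4          1             exp(8*I*pi/9)   exp(-2*I*pi/9)  exp(2*I*pi/3)   exp(-4*I*pi/9)  exp(4*I*pi/9)   exp(-2*I*pi/3)  exp(2*I*pi/9)   exp(-8*I*pi/9)
  chi_5          1             exp(-8*I*pi/9)  exp(2*I*pi/9)   exp(-2*I*pi/3)  exp(4*I*pi/9)   exp(-4*I*pi/9)  exp(2*I*pi/3)   exp(-2*I*pi/9)  exp(8*I*pi/9) 
  chi_6          1             exp(-2*I*pi/3)  exp(2*I*pi/3)   1               exp(-2*I*pi/3)  exp(2*I*pi/3)   1               exp(-2*I*pi/3)  exp(2*I*pi/3) 
  chi_7          1             exp(-4*I*pi/9)  exp(-8*I*pi/9)  exp(2*I*pi/3)   exp(2*I*pi/9)   exp(-2*I*pi/9)  exp(-2*I*pi/3)  exp(8*I*pi/9)   exp(4*I*pi/9) 
  chi_8          1             exp(-2*I*pi/9)  exp(-4*I*pi/9)  exp(-2*I*pi/3)  exp(-8*I*pi/9)  exp(8*I*pi/9)   exp(2*I*pi/3)   exp(4*I*pi/9)   exp(2*I*pi/9) 

Spot check: chi_6(5) = zeta_9^(6*5) = zeta_9^30 = exp(2*I*pi/3).

Solution. Z/9Z is abelian, so all 9 irreducible complex representations are 1-dimensional. They are given by chi_k(m) = zeta_9^(k*m) for k = 0,...,8. Row orthogonality: sum_m chi_k(m) conj(chi_l(m)) = 9 * [k = l].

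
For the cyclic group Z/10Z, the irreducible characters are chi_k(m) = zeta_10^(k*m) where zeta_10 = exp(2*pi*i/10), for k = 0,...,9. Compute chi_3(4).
chi_3(4) = zeta_10^12 = exp(2*I*pi/5)

chi_3(4) = zeta_10^(3*4) = zeta_10^12. Since zeta_10^10 = 1, this equals zeta_10^2 = exp(2*pi*i*2/10) = exp(2*I*pi/5).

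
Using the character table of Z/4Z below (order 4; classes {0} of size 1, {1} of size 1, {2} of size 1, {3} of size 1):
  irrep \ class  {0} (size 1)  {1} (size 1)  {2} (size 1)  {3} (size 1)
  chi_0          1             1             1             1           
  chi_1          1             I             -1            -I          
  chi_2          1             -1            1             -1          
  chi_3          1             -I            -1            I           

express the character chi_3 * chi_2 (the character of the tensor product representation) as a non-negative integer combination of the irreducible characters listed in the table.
chi_3 tensor chi_2 = chi_1 (all other irreducibles have multiplicity 0).

The character of a tensor product is the pointwise product (chi_3 * chi_2)(C) = chi_3(C) * chi_2(C):
  {0}: (1)*(1), {1}: (-I)*(-1), {2}: (-1)*(1), {3}: (I)*(-1)
so (chi_3 * chi_2) takes values
  {0} -> 1, {1} -> I, {2} -> -1, {3} -> -I.
Now take the inner product of this character with each irreducible chi from the table, <chi_3*chi_2, chi> = (1/4) sum_C |C| (chi_3*chi_2)(C) conj(chi(C)):
  <chi_3*chi_2, chi_0> = (1/4)[1*(1)*conj(1) + 1*(I)*conj(1) + 1*(-1)*conj(1) + 1*(-I)*conj(1)]
      = (1/4)[(1) + (I) + (-1) + (-I)] = 0/4 = 0
  <chi_3*chi_2, chi_1> = (1/4)[1*(1)*conj(1) + 1*(I)*conj(I) + 1*(-1)*conj(-1) + 1*(-I)*conj(-I)]
      = (1/4)[(1) + (1) + (1) + (1)] = 4/4 = 1
  <chi_3*chi_2, chi_2> = (1/4)[1*(1)*conj(1) + 1*(I)*conj(-1) + 1*(-1)*conj(1) + 1*(-I)*conj(-1)]
      = (1/4)[(1) + (-I) + (-1) + (I)] = 0/4 = 0
  <chi_3*chi_2, chi_3> = (1/4)[1*(1)*conj(1) + 1*(I)*conj(-I) + 1*(-1)*conj(-1) + 1*(-I)*conj(I)]
      = (1/4)[(1) + (-1) + (1) + (-1)] = 0/4 = 0
(Exp terms are combined using exp(i*s)*conj(exp(i*t)) = exp(i*(s-t)), and sums of them are collapsed using the identity that for every m > 1 the m distinct m-th roots of unity sum to 0, e.g. 1 + exp(2*I*pi/3) + exp(-2*I*pi/3) = 0.)
Hence the multiplicities are chi_1: 1. Dimension check: dim(chi_3)*dim(chi_2) = 1*1 = 1 and sum (mult * dim) = 1*1 = 1.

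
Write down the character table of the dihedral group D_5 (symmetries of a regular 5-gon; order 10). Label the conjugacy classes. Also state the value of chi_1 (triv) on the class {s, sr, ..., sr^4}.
Conjugacy classes: {e} of size 1, {r^1, r^4} of size 2, {r^2, r^3} of size 2, {s, sr, ..., sr^4} of size 5.
Character table:
  irrep \ class              {e} (size 1)  {r^1, r^4} (size 2)  {r^2, r^3} (size 2)  {s, sr, ..., sr^4} (size 5)
  chi_1 (triv)               1             1                    1                    1                          
  chi_2 (sign: r->1, s->-1)  1             1                    1                    -1                         
  chi_3 (2d, j=1)            2             -1/2 + sqrt(5)/2     -sqrt(5)/2 - 1/2     0                          
  chi_4 (2d, j=2)            2             -sqrt(5)/2 - 1/2     -1/2 + sqrt(5)/2     0                          

Spot check: chi_1 (triv) on {s, sr, ..., sr^4} = 1.

Solution. D_5 has order 2*5 = 10 with 4 conjugacy classes, hence 4 irreducibles. Sum of squared dims 1 + 1 + 4 + 4 = 10 = |G|. Linear characters come from the abelianisation; the 2-dimensional irreps have character r^k -> 2*cos(2*pi*j*k/5), reflections -> 0.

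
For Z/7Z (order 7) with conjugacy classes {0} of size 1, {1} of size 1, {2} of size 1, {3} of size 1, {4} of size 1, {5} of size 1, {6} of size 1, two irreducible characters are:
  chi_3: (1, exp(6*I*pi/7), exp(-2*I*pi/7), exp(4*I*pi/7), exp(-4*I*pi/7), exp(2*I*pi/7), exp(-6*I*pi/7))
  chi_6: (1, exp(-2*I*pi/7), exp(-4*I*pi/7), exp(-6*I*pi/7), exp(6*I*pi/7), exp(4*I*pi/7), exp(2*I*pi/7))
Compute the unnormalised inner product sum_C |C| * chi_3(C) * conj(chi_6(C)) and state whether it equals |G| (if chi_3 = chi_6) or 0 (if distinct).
Sum = 0; so <chi_3, chi_6> = 0 (distinct irreducibles are orthogonal).

Why: Compute term by term over conjugacy classes (|C| * chi_3(C) * conj(chi_6(C))):
  1*(1)*conj(1) + 1*(exp(6*I*pi/7))*conj(exp(-2*I*pi/7)) + 1*(exp(-2*I*pi/7))*conj(exp(-4*I*pi/7)) + 1*(exp(4*I*pi/7))*conj(exp(-6*I*pi/7)) + 1*(exp(-4*I*pi/7))*conj(exp(6*I*pi/7)) + 1*(exp(2*I*pi/7))*conj(exp(4*I*pi/7)) + 1*(exp(-6*I*pi/7))*conj(exp(2*I*pi/7))
  = (1) + (exp(-6*I*pi/7)) + (exp(2*I*pi/7)) + (exp(-4*I*pi/7)) + (exp(4*I*pi/7)) + (exp(-2*I*pi/7)) + (exp(6*I*pi/7))
  = 0.
(Exp terms are combined using exp(i*s)*conj(exp(i*t)) = exp(i*(s-t)), and sums of them are collapsed using the identity that for every m > 1 the m distinct m-th roots of unity sum to 0, e.g. 1 + exp(2*I*pi/3) + exp(-2*I*pi/3) = 0.)
Dividing by |G| = 7 gives 0/7 = 0, matching the row-orthogonality relation <chi_3, chi_6> = [chi_3 = chi_6].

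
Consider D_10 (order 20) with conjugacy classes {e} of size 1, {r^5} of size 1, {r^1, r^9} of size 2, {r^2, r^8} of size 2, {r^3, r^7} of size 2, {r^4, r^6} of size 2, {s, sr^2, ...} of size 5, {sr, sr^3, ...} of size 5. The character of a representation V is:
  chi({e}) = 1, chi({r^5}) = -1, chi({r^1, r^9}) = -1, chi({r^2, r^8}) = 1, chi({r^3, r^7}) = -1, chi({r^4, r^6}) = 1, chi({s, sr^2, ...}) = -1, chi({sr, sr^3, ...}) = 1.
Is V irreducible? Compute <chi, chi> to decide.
Irreducible: <chi, chi> = 1.

<chi, chi> = (1/|G|) sum_C |C| * |chi(C)|^2 = (1/20)[1*|1|^2 + 1*|-1|^2 + 2*|-1|^2 + 2*|1|^2 + 2*|-1|^2 + 2*|1|^2 + 5*|-1|^2 + 5*|1|^2]
  = (1/20)[(1) + (1) + (2) + (2) + (2) + (2) + (5) + (5)] = 20/20 = 1.
A character is irreducible iff <chi, chi> = 1, so this representation is irreducible.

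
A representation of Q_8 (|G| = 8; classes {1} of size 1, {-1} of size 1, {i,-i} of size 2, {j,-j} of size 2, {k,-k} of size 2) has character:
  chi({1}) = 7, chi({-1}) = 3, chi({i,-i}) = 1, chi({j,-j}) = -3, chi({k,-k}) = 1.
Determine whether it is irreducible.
Not irreducible (reducible): <chi, chi> = 10 > 1.

Working: <chi, chi> = (1/|G|) sum_C |C| * |chi(C)|^2 = (1/8)[1*|7|^2 + 1*|3|^2 + 2*|1|^2 + 2*|-3|^2 + 2*|1|^2]
  = (1/8)[(49) + (9) + (2) + (18) + (2)] = 80/8 = 10.
A character is irreducible iff <chi, chi> = 1, so this representation is reducible.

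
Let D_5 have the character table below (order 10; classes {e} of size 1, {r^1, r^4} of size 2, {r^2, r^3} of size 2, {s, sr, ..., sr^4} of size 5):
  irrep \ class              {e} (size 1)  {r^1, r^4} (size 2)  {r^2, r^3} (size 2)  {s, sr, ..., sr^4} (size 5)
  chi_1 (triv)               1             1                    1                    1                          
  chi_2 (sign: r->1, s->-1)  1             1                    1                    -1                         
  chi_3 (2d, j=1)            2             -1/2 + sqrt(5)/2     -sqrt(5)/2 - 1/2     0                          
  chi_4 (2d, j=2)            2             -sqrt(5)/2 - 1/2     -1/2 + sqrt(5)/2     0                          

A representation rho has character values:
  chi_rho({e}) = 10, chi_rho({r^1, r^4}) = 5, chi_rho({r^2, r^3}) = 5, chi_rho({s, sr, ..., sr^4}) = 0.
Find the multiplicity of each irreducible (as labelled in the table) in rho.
Multiplicities: chi_1: 3, chi_2: 3, chi_3: 1, chi_4: 1.

Working: Use <chi_rho, chi> = (1/|G|) sum_C |C| * chi_rho(C) * conj(chi(C)) with |G| = 10 for each irreducible chi in the table:
  <chi_rho, chi_1> = (1/10)[1*(10)*conj(1) + 2*(5)*conj(1) + 2*(5)*conj(1) + 5*(0)*conj(1)]
      = (1/10)[(10) + (10) + (10) + (0)] = 30/10 = 3
  <chi_rho, chi_2> = (1/10)[1*(10)*conj(1) + 2*(5)*conj(1) + 2*(5)*conj(1) + 5*(0)*conj(-1)]
      = (1/10)[(10) + (10) + (10) + (0)] = 30/10 = 3
  <chi_rho, chi_3> = (1/10)[1*(10)*conj(2) + 2*(5)*conj(-1/2 + sqrt(5)/2) + 2*(5)*conj(-sqrt(5)/2 - 1/2) + 5*(0)*conj(0)]
      = (1/10)[(20) + (-5 + 5*sqrt(5)) + (-5*sqrt(5) - 5) + (0)] = 10/10 = 1
  <chi_rho, chi_4> = (1/10)[1*(10)*conj(2) + 2*(5)*conj(-sqrt(5)/2 - 1/2) + 2*(5)*conj(-1/2 + sqrt(5)/2) + 5*(0)*conj(0)]
      = (1/10)[(20) + (-5*sqrt(5) - 5) + (-5 + 5*sqrt(5)) + (0)] = 10/10 = 1
Dimension check: dim(rho) = sum (mult * dim) = 3*1 + 3*1 + 1*2 + 1*2 = 10 = chi_rho(e) = 10.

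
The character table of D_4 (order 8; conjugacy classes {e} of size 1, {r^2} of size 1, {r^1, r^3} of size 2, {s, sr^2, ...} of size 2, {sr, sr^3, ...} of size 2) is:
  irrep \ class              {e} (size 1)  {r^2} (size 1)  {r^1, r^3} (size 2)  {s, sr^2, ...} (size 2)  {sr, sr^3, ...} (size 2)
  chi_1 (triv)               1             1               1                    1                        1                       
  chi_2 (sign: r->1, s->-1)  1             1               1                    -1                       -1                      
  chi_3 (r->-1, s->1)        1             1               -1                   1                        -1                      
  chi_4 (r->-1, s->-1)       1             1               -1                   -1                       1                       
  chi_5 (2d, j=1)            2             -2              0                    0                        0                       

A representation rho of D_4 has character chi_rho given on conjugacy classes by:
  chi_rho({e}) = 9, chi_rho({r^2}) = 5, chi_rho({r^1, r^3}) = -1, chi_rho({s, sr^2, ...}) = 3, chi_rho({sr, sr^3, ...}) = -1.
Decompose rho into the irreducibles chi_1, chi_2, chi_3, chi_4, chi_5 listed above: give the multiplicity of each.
Multiplicities: chi_1: 2, chi_2: 1, chi_3: 3, chi_4: 1, chi_5: 1.

Use <chi_rho, chi> = (1/|G|) sum_C |C| * chi_rho(C) * conj(chi(C)) with |G| = 8 for each irreducible chi in the table:
  <chi_rho, chi_1> = (1/8)[1*(9)*conj(1) + 1*(5)*conj(1) + 2*(-1)*conj(1) + 2*(3)*conj(1) + 2*(-1)*conj(1)]
      = (1/8)[(9) + (5) + (-2) + (6) + (-2)] = 16/8 = 2
  <chi_rho, chi_2> = (1/8)[1*(9)*conj(1) + 1*(5)*conj(1) + 2*(-1)*conj(1) + 2*(3)*conj(-1) + 2*(-1)*conj(-1)]
      = (1/8)[(9) + (5) + (-2) + (-6) + (2)] = 8/8 = 1
  <chi_rho, chi_3> = (1/8)[1*(9)*conj(1) + 1*(5)*conj(1) + 2*(-1)*conj(-1) + 2*(3)*conj(1) + 2*(-1)*conj(-1)]
      = (1/8)[(9) + (5) + (2) + (6) + (2)] = 24/8 = 3
  <chi_rho, chi_4> = (1/8)[1*(9)*conj(1) + 1*(5)*conj(1) + 2*(-1)*conj(-1) + 2*(3)*conj(-1) + 2*(-1)*conj(1)]
      = (1/8)[(9) + (5) + (2) + (-6) + (-2)] = 8/8 = 1
  <chi_rho, chi_5> = (1/8)[1*(9)*conj(2) + 1*(5)*conj(-2) + 2*(-1)*conj(0) + 2*(3)*conj(0) + 2*(-1)*conj(0)]
      = (1/8)[(18) + (-10) + (0) + (0) + (0)] = 8/8 = 1
Dimension check: dim(rho) = sum (mult * dim) = 2*1 + 1*1 + 3*1 + 1*1 + 1*2 = 9 = chi_rho(e) = 9.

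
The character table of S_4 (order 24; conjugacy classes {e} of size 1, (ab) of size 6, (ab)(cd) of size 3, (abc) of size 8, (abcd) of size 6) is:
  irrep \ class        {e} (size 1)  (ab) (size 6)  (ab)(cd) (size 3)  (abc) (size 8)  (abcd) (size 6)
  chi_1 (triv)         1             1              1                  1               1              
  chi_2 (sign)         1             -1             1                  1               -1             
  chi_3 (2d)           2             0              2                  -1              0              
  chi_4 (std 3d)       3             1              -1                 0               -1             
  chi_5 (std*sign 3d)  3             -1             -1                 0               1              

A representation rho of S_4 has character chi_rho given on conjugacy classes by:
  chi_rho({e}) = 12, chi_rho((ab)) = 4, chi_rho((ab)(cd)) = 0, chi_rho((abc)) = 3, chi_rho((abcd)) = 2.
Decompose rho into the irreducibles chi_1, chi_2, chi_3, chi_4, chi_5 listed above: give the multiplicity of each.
Multiplicities: chi_1: 3, chi_2: 0, chi_3: 0, chi_4: 2, chi_5: 1.

Derivation: Use <chi_rho, chi> = (1/|G|) sum_C |C| * chi_rho(C) * conj(chi(C)) with |G| = 24 for each irreducible chi in the table:
  <chi_rho, chi_1> = (1/24)[1*(12)*conj(1) + 6*(4)*conj(1) + 3*(0)*conj(1) + 8*(3)*conj(1) + 6*(2)*conj(1)]
      = (1/24)[(12) + (24) + (0) + (24) + (12)] = 72/24 = 3
  <chi_rho, chi_2> = (1/24)[1*(12)*conj(1) + 6*(4)*conj(-1) + 3*(0)*conj(1) + 8*(3)*conj(1) + 6*(2)*conj(-1)]
      = (1/24)[(12) + (-24) + (0) + (24) + (-12)] = 0/24 = 0
  <chi_rho, chi_3> = (1/24)[1*(12)*conj(2) + 6*(4)*conj(0) + 3*(0)*conj(2) + 8*(3)*conj(-1) + 6*(2)*conj(0)]
      = (1/24)[(24) + (0) + (0) + (-24) + (0)] = 0/24 = 0
  <chi_rho, chi_4> = (1/24)[1*(12)*conj(3) + 6*(4)*conj(1) + 3*(0)*conj(-1) + 8*(3)*conj(0) + 6*(2)*conj(-1)]
      = (1/24)[(36) + (24) + (0) + (0) + (-12)] = 48/24 = 2
  <chi_rho, chi_5> = (1/24)[1*(12)*conj(3) + 6*(4)*conj(-1) + 3*(0)*conj(-1) + 8*(3)*conj(0) + 6*(2)*conj(1)]
      = (1/24)[(36) + (-24) + (0) + (0) + (12)] = 24/24 = 1
Dimension check: dim(rho) = sum (mult * dim) = 3*1 + 0*1 + 0*2 + 2*3 + 1*3 = 12 = chi_rho(e) = 12.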